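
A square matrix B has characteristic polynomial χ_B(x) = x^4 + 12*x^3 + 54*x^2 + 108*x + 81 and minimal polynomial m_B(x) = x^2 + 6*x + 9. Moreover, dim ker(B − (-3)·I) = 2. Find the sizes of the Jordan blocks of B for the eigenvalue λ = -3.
Block sizes for λ = -3: [2, 2]

Step 1 — from the characteristic polynomial, algebraic multiplicity of λ = -3 is 4. From dim ker(B − (-3)·I) = 2, there are exactly 2 Jordan blocks for λ = -3.
Step 2 — from the minimal polynomial, the factor (x + 3)^2 tells us the largest block for λ = -3 has size 2.
Step 3 — with total size 4, 2 blocks, and largest block 2, the block sizes (in nonincreasing order) are [2, 2].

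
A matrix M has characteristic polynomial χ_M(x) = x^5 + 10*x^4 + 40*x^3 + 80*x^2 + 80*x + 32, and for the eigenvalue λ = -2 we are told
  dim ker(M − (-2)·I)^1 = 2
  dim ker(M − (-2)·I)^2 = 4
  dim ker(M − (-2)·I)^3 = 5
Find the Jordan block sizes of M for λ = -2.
Block sizes for λ = -2: [3, 2]

From the dimensions of kernels of powers, the number of Jordan blocks of size at least j is d_j − d_{j−1} where d_j = dim ker(N^j) (with d_0 = 0). Computing the differences gives [2, 2, 1].
The number of blocks of size exactly k is (#blocks of size ≥ k) − (#blocks of size ≥ k + 1), so the partition is: 1 block(s) of size 2, 1 block(s) of size 3.
In nonincreasing order the block sizes are [3, 2].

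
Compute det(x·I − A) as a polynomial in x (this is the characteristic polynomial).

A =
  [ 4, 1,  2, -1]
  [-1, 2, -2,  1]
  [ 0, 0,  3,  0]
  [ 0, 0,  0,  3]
x^4 - 12*x^3 + 54*x^2 - 108*x + 81

Expanding det(x·I − A) (e.g. by cofactor expansion or by noting that A is similar to its Jordan form J, which has the same characteristic polynomial as A) gives
  χ_A(x) = x^4 - 12*x^3 + 54*x^2 - 108*x + 81
which factors as (x - 3)^4. The eigenvalues (with algebraic multiplicities) are λ = 3 with multiplicity 4.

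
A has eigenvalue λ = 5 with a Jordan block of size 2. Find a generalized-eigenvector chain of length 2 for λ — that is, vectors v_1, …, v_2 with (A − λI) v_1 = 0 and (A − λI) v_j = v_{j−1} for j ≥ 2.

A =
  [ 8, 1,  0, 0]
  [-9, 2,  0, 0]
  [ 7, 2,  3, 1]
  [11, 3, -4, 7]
A Jordan chain for λ = 5 of length 2:
v_1 = (3, -9, 7, 11)ᵀ
v_2 = (1, 0, 0, 0)ᵀ

Let N = A − (5)·I. We want v_2 with N^2 v_2 = 0 but N^1 v_2 ≠ 0; then v_{j-1} := N · v_j for j = 2, …, 2.

Pick v_2 = (1, 0, 0, 0)ᵀ.
Then v_1 = N · v_2 = (3, -9, 7, 11)ᵀ.

Sanity check: (A − (5)·I) v_1 = (0, 0, 0, 0)ᵀ = 0. ✓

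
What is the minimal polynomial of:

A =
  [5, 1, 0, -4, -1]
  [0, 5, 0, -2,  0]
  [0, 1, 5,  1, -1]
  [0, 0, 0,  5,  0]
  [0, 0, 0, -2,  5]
x^2 - 10*x + 25

The characteristic polynomial is χ_A(x) = (x - 5)^5, so the eigenvalues are known. The minimal polynomial is
  m_A(x) = Π_λ (x − λ)^{k_λ}
where k_λ is the size of the *largest* Jordan block for λ (equivalently, the smallest k with (A − λI)^k v = 0 for every generalised eigenvector v of λ).

  λ = 5: largest Jordan block has size 2, contributing (x − 5)^2

So m_A(x) = (x - 5)^2 = x^2 - 10*x + 25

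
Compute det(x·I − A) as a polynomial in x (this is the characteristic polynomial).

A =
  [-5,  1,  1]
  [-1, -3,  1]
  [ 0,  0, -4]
x^3 + 12*x^2 + 48*x + 64

Expanding det(x·I − A) (e.g. by cofactor expansion or by noting that A is similar to its Jordan form J, which has the same characteristic polynomial as A) gives
  χ_A(x) = x^3 + 12*x^2 + 48*x + 64
which factors as (x + 4)^3. The eigenvalues (with algebraic multiplicities) are λ = -4 with multiplicity 3.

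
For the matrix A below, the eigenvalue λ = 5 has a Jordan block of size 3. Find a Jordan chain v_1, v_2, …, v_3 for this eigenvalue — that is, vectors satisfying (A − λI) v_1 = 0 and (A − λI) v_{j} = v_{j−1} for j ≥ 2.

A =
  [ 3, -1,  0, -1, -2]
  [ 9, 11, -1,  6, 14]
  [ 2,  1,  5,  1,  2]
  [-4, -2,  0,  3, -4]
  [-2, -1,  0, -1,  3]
A Jordan chain for λ = 5 of length 3:
v_1 = (3, -18, -3, 6, 3)ᵀ
v_2 = (-2, 9, 2, -4, -2)ᵀ
v_3 = (1, 0, 0, 0, 0)ᵀ

Let N = A − (5)·I. We want v_3 with N^3 v_3 = 0 but N^2 v_3 ≠ 0; then v_{j-1} := N · v_j for j = 3, …, 2.

Pick v_3 = (1, 0, 0, 0, 0)ᵀ.
Then v_2 = N · v_3 = (-2, 9, 2, -4, -2)ᵀ.
Then v_1 = N · v_2 = (3, -18, -3, 6, 3)ᵀ.

Sanity check: (A − (5)·I) v_1 = (0, 0, 0, 0, 0)ᵀ = 0. ✓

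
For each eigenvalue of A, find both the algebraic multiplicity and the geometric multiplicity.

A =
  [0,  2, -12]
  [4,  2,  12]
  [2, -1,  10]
λ = 4: alg = 3, geom = 2

Step 1 — factor the characteristic polynomial to read off the algebraic multiplicities:
  χ_A(x) = (x - 4)^3

Step 2 — compute geometric multiplicities via the rank-nullity identity g(λ) = n − rank(A − λI):
  rank(A − (4)·I) = 1, so dim ker(A − (4)·I) = n − 1 = 2

Summary:
  λ = 4: algebraic multiplicity = 3, geometric multiplicity = 2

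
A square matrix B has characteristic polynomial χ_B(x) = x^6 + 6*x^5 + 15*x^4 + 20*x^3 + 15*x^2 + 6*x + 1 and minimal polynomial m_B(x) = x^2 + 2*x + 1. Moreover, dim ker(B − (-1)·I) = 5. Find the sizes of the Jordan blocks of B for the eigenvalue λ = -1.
Block sizes for λ = -1: [2, 1, 1, 1, 1]

Step 1 — from the characteristic polynomial, algebraic multiplicity of λ = -1 is 6. From dim ker(B − (-1)·I) = 5, there are exactly 5 Jordan blocks for λ = -1.
Step 2 — from the minimal polynomial, the factor (x + 1)^2 tells us the largest block for λ = -1 has size 2.
Step 3 — with total size 6, 5 blocks, and largest block 2, the block sizes (in nonincreasing order) are [2, 1, 1, 1, 1].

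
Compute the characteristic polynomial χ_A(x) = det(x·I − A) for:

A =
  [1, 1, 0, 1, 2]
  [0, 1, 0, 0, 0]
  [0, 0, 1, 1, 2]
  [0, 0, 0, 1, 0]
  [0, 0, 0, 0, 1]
x^5 - 5*x^4 + 10*x^3 - 10*x^2 + 5*x - 1

Expanding det(x·I − A) (e.g. by cofactor expansion or by noting that A is similar to its Jordan form J, which has the same characteristic polynomial as A) gives
  χ_A(x) = x^5 - 5*x^4 + 10*x^3 - 10*x^2 + 5*x - 1
which factors as (x - 1)^5. The eigenvalues (with algebraic multiplicities) are λ = 1 with multiplicity 5.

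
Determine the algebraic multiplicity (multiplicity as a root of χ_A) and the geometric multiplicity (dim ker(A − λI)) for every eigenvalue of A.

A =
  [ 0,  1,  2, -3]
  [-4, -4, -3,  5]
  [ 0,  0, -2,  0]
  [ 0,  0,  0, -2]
λ = -2: alg = 4, geom = 2

Step 1 — factor the characteristic polynomial to read off the algebraic multiplicities:
  χ_A(x) = (x + 2)^4

Step 2 — compute geometric multiplicities via the rank-nullity identity g(λ) = n − rank(A − λI):
  rank(A − (-2)·I) = 2, so dim ker(A − (-2)·I) = n − 2 = 2

Summary:
  λ = -2: algebraic multiplicity = 4, geometric multiplicity = 2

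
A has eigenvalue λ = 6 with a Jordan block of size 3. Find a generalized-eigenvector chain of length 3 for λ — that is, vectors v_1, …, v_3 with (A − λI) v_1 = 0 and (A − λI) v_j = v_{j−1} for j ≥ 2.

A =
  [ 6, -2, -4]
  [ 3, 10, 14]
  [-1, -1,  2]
A Jordan chain for λ = 6 of length 3:
v_1 = (-2, -2, 1)ᵀ
v_2 = (0, 3, -1)ᵀ
v_3 = (1, 0, 0)ᵀ

Let N = A − (6)·I. We want v_3 with N^3 v_3 = 0 but N^2 v_3 ≠ 0; then v_{j-1} := N · v_j for j = 3, …, 2.

Pick v_3 = (1, 0, 0)ᵀ.
Then v_2 = N · v_3 = (0, 3, -1)ᵀ.
Then v_1 = N · v_2 = (-2, -2, 1)ᵀ.

Sanity check: (A − (6)·I) v_1 = (0, 0, 0)ᵀ = 0. ✓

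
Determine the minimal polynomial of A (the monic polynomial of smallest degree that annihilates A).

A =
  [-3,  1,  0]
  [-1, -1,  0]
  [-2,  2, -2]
x^2 + 4*x + 4

The characteristic polynomial is χ_A(x) = (x + 2)^3, so the eigenvalues are known. The minimal polynomial is
  m_A(x) = Π_λ (x − λ)^{k_λ}
where k_λ is the size of the *largest* Jordan block for λ (equivalently, the smallest k with (A − λI)^k v = 0 for every generalised eigenvector v of λ).

  λ = -2: largest Jordan block has size 2, contributing (x + 2)^2

So m_A(x) = (x + 2)^2 = x^2 + 4*x + 4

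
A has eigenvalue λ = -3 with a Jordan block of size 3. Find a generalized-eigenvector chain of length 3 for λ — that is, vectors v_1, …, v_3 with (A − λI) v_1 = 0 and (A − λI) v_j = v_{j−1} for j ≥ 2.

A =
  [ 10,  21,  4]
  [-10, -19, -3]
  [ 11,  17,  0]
A Jordan chain for λ = -3 of length 3:
v_1 = (3, -3, 6)ᵀ
v_2 = (13, -10, 11)ᵀ
v_3 = (1, 0, 0)ᵀ

Let N = A − (-3)·I. We want v_3 with N^3 v_3 = 0 but N^2 v_3 ≠ 0; then v_{j-1} := N · v_j for j = 3, …, 2.

Pick v_3 = (1, 0, 0)ᵀ.
Then v_2 = N · v_3 = (13, -10, 11)ᵀ.
Then v_1 = N · v_2 = (3, -3, 6)ᵀ.

Sanity check: (A − (-3)·I) v_1 = (0, 0, 0)ᵀ = 0. ✓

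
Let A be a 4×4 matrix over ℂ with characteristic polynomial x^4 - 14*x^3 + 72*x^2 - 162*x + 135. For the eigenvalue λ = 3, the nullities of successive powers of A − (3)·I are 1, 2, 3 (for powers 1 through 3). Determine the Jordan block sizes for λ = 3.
Block sizes for λ = 3: [3]

From the dimensions of kernels of powers, the number of Jordan blocks of size at least j is d_j − d_{j−1} where d_j = dim ker(N^j) (with d_0 = 0). Computing the differences gives [1, 1, 1].
The number of blocks of size exactly k is (#blocks of size ≥ k) − (#blocks of size ≥ k + 1), so the partition is: 1 block(s) of size 3.
In nonincreasing order the block sizes are [3].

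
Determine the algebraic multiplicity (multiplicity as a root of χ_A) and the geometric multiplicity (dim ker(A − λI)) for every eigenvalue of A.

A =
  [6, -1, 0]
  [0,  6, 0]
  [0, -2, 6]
λ = 6: alg = 3, geom = 2

Step 1 — factor the characteristic polynomial to read off the algebraic multiplicities:
  χ_A(x) = (x - 6)^3

Step 2 — compute geometric multiplicities via the rank-nullity identity g(λ) = n − rank(A − λI):
  rank(A − (6)·I) = 1, so dim ker(A − (6)·I) = n − 1 = 2

Summary:
  λ = 6: algebraic multiplicity = 3, geometric multiplicity = 2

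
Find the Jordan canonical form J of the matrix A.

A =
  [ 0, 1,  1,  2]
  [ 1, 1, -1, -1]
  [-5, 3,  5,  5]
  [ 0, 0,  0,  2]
J_3(2) ⊕ J_1(2)

The characteristic polynomial is
  det(x·I − A) = x^4 - 8*x^3 + 24*x^2 - 32*x + 16 = (x - 2)^4

Eigenvalues and multiplicities (the geometric multiplicity of λ is n − rank(A − λI), which equals the number of Jordan blocks for λ):
  λ = 2: algebraic multiplicity = 4, geometric multiplicity = 2

Determining the block sizes for each eigenvalue:
  λ = 2: with am = 4 and gm = 2, the partition is not yet determined (e.g. several partitions of 4 into 2 parts exist). Let N = A − (2)·I. Computing rank(N^1) = 2, rank(N^2) = 1, rank(N^3) = 0; the number of blocks of size ≥ j is rank(N^{j−1}) − rank(N^j), giving [2, 1, 1]. So we have 1 block(s) of size 3, 1 block(s) of size 1 → block sizes [3, 1]

Assembling the blocks gives a Jordan form
J =
  [2, 1, 0, 0]
  [0, 2, 1, 0]
  [0, 0, 2, 0]
  [0, 0, 0, 2]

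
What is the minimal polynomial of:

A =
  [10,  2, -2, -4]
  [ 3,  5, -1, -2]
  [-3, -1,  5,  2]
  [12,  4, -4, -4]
x^2 - 8*x + 16

The characteristic polynomial is χ_A(x) = (x - 4)^4, so the eigenvalues are known. The minimal polynomial is
  m_A(x) = Π_λ (x − λ)^{k_λ}
where k_λ is the size of the *largest* Jordan block for λ (equivalently, the smallest k with (A − λI)^k v = 0 for every generalised eigenvector v of λ).

  λ = 4: largest Jordan block has size 2, contributing (x − 4)^2

So m_A(x) = (x - 4)^2 = x^2 - 8*x + 16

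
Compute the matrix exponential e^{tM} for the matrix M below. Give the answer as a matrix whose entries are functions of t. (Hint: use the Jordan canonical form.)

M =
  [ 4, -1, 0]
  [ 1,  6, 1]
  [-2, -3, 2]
e^{tM} =
  [-t^2*exp(4*t)/2 + exp(4*t), -t^2*exp(4*t) - t*exp(4*t), -t^2*exp(4*t)/2]
  [t*exp(4*t), 2*t*exp(4*t) + exp(4*t), t*exp(4*t)]
  [t^2*exp(4*t)/2 - 2*t*exp(4*t), t^2*exp(4*t) - 3*t*exp(4*t), t^2*exp(4*t)/2 - 2*t*exp(4*t) + exp(4*t)]

Strategy: write M = P · J · P⁻¹ where J is a Jordan canonical form, so e^{tM} = P · e^{tJ} · P⁻¹, and e^{tJ} can be computed block-by-block.

M has Jordan form
J =
  [4, 1, 0]
  [0, 4, 1]
  [0, 0, 4]
(up to reordering of blocks).

Per-block formulas:
  For a 3×3 Jordan block J_3(4): exp(t · J_3(4)) = e^(4t)·(I + t·N + (t^2/2)·N^2), where N is the 3×3 nilpotent shift.

After assembling e^{tJ} and conjugating by P, we get:

e^{tM} =
  [-t^2*exp(4*t)/2 + exp(4*t), -t^2*exp(4*t) - t*exp(4*t), -t^2*exp(4*t)/2]
  [t*exp(4*t), 2*t*exp(4*t) + exp(4*t), t*exp(4*t)]
  [t^2*exp(4*t)/2 - 2*t*exp(4*t), t^2*exp(4*t) - 3*t*exp(4*t), t^2*exp(4*t)/2 - 2*t*exp(4*t) + exp(4*t)]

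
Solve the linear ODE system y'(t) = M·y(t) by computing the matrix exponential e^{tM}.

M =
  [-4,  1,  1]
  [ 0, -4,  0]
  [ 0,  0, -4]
e^{tM} =
  [exp(-4*t), t*exp(-4*t), t*exp(-4*t)]
  [0, exp(-4*t), 0]
  [0, 0, exp(-4*t)]

Strategy: write M = P · J · P⁻¹ where J is a Jordan canonical form, so e^{tM} = P · e^{tJ} · P⁻¹, and e^{tJ} can be computed block-by-block.

M has Jordan form
J =
  [-4,  1,  0]
  [ 0, -4,  0]
  [ 0,  0, -4]
(up to reordering of blocks).

Per-block formulas:
  For a 2×2 Jordan block J_2(-4): exp(t · J_2(-4)) = e^(-4t)·(I + t·N), where N is the 2×2 nilpotent shift.
  For a 1×1 block at λ = -4: exp(t · [-4]) = [e^(-4t)].

After assembling e^{tJ} and conjugating by P, we get:

e^{tM} =
  [exp(-4*t), t*exp(-4*t), t*exp(-4*t)]
  [0, exp(-4*t), 0]
  [0, 0, exp(-4*t)]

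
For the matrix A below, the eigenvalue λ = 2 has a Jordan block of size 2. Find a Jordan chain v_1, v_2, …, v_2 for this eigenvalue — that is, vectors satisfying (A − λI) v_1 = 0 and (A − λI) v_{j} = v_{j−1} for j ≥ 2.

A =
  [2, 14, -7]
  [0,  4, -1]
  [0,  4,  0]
A Jordan chain for λ = 2 of length 2:
v_1 = (14, 2, 4)ᵀ
v_2 = (0, 1, 0)ᵀ

Let N = A − (2)·I. We want v_2 with N^2 v_2 = 0 but N^1 v_2 ≠ 0; then v_{j-1} := N · v_j for j = 2, …, 2.

Pick v_2 = (0, 1, 0)ᵀ.
Then v_1 = N · v_2 = (14, 2, 4)ᵀ.

Sanity check: (A − (2)·I) v_1 = (0, 0, 0)ᵀ = 0. ✓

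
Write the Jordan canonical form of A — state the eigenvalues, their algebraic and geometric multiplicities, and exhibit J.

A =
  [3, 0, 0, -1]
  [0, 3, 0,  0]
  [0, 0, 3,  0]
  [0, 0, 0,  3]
J_2(3) ⊕ J_1(3) ⊕ J_1(3)

The characteristic polynomial is
  det(x·I − A) = x^4 - 12*x^3 + 54*x^2 - 108*x + 81 = (x - 3)^4

Eigenvalues and multiplicities (the geometric multiplicity of λ is n − rank(A − λI), which equals the number of Jordan blocks for λ):
  λ = 3: algebraic multiplicity = 4, geometric multiplicity = 3

Determining the block sizes for each eigenvalue:
  λ = 3: 3 blocks summing to 4 forces exactly one block of size 2 and the rest size 1 → block sizes [2, 1, 1]

Assembling the blocks gives a Jordan form
J =
  [3, 1, 0, 0]
  [0, 3, 0, 0]
  [0, 0, 3, 0]
  [0, 0, 0, 3]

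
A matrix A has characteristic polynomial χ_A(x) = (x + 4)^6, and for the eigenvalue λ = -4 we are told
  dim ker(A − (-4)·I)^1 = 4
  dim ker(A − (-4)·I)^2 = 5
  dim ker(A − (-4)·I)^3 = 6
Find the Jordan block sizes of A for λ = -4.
Block sizes for λ = -4: [3, 1, 1, 1]

From the dimensions of kernels of powers, the number of Jordan blocks of size at least j is d_j − d_{j−1} where d_j = dim ker(N^j) (with d_0 = 0). Computing the differences gives [4, 1, 1].
The number of blocks of size exactly k is (#blocks of size ≥ k) − (#blocks of size ≥ k + 1), so the partition is: 3 block(s) of size 1, 1 block(s) of size 3.
In nonincreasing order the block sizes are [3, 1, 1, 1].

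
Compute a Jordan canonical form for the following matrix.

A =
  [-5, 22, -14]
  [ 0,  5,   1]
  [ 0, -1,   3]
J_1(-5) ⊕ J_2(4)

The characteristic polynomial is
  det(x·I − A) = x^3 - 3*x^2 - 24*x + 80 = (x - 4)^2*(x + 5)

Eigenvalues and multiplicities (the geometric multiplicity of λ is n − rank(A − λI), which equals the number of Jordan blocks for λ):
  λ = -5: algebraic multiplicity = 1, geometric multiplicity = 1
  λ = 4: algebraic multiplicity = 2, geometric multiplicity = 1

Determining the block sizes for each eigenvalue:
  λ = -5: one block (gm = 1), so the single block has size am = 1 → block sizes [1]
  λ = 4: one block (gm = 1), so the single block has size am = 2 → block sizes [2]

Assembling the blocks gives a Jordan form
J =
  [-5, 0, 0]
  [ 0, 4, 1]
  [ 0, 0, 4]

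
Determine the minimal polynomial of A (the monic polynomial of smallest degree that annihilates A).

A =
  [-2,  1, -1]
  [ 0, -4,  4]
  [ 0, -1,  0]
x^3 + 6*x^2 + 12*x + 8

The characteristic polynomial is χ_A(x) = (x + 2)^3, so the eigenvalues are known. The minimal polynomial is
  m_A(x) = Π_λ (x − λ)^{k_λ}
where k_λ is the size of the *largest* Jordan block for λ (equivalently, the smallest k with (A − λI)^k v = 0 for every generalised eigenvector v of λ).

  λ = -2: largest Jordan block has size 3, contributing (x + 2)^3

So m_A(x) = (x + 2)^3 = x^3 + 6*x^2 + 12*x + 8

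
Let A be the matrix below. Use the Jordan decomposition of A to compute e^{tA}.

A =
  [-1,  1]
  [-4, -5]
e^{tA} =
  [2*t*exp(-3*t) + exp(-3*t), t*exp(-3*t)]
  [-4*t*exp(-3*t), -2*t*exp(-3*t) + exp(-3*t)]

Strategy: write A = P · J · P⁻¹ where J is a Jordan canonical form, so e^{tA} = P · e^{tJ} · P⁻¹, and e^{tJ} can be computed block-by-block.

A has Jordan form
J =
  [-3,  1]
  [ 0, -3]
(up to reordering of blocks).

Per-block formulas:
  For a 2×2 Jordan block J_2(-3): exp(t · J_2(-3)) = e^(-3t)·(I + t·N), where N is the 2×2 nilpotent shift.

After assembling e^{tJ} and conjugating by P, we get:

e^{tA} =
  [2*t*exp(-3*t) + exp(-3*t), t*exp(-3*t)]
  [-4*t*exp(-3*t), -2*t*exp(-3*t) + exp(-3*t)]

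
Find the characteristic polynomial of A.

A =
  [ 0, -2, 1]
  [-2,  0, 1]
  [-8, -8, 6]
x^3 - 6*x^2 + 12*x - 8

Expanding det(x·I − A) (e.g. by cofactor expansion or by noting that A is similar to its Jordan form J, which has the same characteristic polynomial as A) gives
  χ_A(x) = x^3 - 6*x^2 + 12*x - 8
which factors as (x - 2)^3. The eigenvalues (with algebraic multiplicities) are λ = 2 with multiplicity 3.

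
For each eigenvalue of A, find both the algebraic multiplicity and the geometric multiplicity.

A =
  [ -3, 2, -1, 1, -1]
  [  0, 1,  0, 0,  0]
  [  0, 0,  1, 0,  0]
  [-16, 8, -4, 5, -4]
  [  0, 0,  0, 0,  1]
λ = 1: alg = 5, geom = 4

Step 1 — factor the characteristic polynomial to read off the algebraic multiplicities:
  χ_A(x) = (x - 1)^5

Step 2 — compute geometric multiplicities via the rank-nullity identity g(λ) = n − rank(A − λI):
  rank(A − (1)·I) = 1, so dim ker(A − (1)·I) = n − 1 = 4

Summary:
  λ = 1: algebraic multiplicity = 5, geometric multiplicity = 4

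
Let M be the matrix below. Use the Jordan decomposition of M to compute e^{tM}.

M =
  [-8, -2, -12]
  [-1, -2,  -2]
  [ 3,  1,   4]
e^{tM} =
  [t^2*exp(-2*t) - 6*t*exp(-2*t) + exp(-2*t), -2*t*exp(-2*t), 2*t^2*exp(-2*t) - 12*t*exp(-2*t)]
  [-t*exp(-2*t), exp(-2*t), -2*t*exp(-2*t)]
  [-t^2*exp(-2*t)/2 + 3*t*exp(-2*t), t*exp(-2*t), -t^2*exp(-2*t) + 6*t*exp(-2*t) + exp(-2*t)]

Strategy: write M = P · J · P⁻¹ where J is a Jordan canonical form, so e^{tM} = P · e^{tJ} · P⁻¹, and e^{tJ} can be computed block-by-block.

M has Jordan form
J =
  [-2,  1,  0]
  [ 0, -2,  1]
  [ 0,  0, -2]
(up to reordering of blocks).

Per-block formulas:
  For a 3×3 Jordan block J_3(-2): exp(t · J_3(-2)) = e^(-2t)·(I + t·N + (t^2/2)·N^2), where N is the 3×3 nilpotent shift.

After assembling e^{tJ} and conjugating by P, we get:

e^{tM} =
  [t^2*exp(-2*t) - 6*t*exp(-2*t) + exp(-2*t), -2*t*exp(-2*t), 2*t^2*exp(-2*t) - 12*t*exp(-2*t)]
  [-t*exp(-2*t), exp(-2*t), -2*t*exp(-2*t)]
  [-t^2*exp(-2*t)/2 + 3*t*exp(-2*t), t*exp(-2*t), -t^2*exp(-2*t) + 6*t*exp(-2*t) + exp(-2*t)]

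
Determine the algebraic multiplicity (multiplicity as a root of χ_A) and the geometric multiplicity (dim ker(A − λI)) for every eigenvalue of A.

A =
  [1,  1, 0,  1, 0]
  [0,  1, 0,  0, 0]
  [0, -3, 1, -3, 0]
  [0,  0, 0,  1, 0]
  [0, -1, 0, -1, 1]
λ = 1: alg = 5, geom = 4

Step 1 — factor the characteristic polynomial to read off the algebraic multiplicities:
  χ_A(x) = (x - 1)^5

Step 2 — compute geometric multiplicities via the rank-nullity identity g(λ) = n − rank(A − λI):
  rank(A − (1)·I) = 1, so dim ker(A − (1)·I) = n − 1 = 4

Summary:
  λ = 1: algebraic multiplicity = 5, geometric multiplicity = 4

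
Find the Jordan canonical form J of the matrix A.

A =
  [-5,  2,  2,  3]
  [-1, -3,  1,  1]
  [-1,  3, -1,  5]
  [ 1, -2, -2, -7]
J_2(-4) ⊕ J_2(-4)

The characteristic polynomial is
  det(x·I − A) = x^4 + 16*x^3 + 96*x^2 + 256*x + 256 = (x + 4)^4

Eigenvalues and multiplicities (the geometric multiplicity of λ is n − rank(A − λI), which equals the number of Jordan blocks for λ):
  λ = -4: algebraic multiplicity = 4, geometric multiplicity = 2

Determining the block sizes for each eigenvalue:
  λ = -4: with am = 4 and gm = 2, the partition is not yet determined (e.g. several partitions of 4 into 2 parts exist). Let N = A − (-4)·I. Computing rank(N^1) = 2, rank(N^2) = 0; the number of blocks of size ≥ j is rank(N^{j−1}) − rank(N^j), giving [2, 2]. So we have 2 block(s) of size 2 → block sizes [2, 2]

Assembling the blocks gives a Jordan form
J =
  [-4,  1,  0,  0]
  [ 0, -4,  0,  0]
  [ 0,  0, -4,  1]
  [ 0,  0,  0, -4]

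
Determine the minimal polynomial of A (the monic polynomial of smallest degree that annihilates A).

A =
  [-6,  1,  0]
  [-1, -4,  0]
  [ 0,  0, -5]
x^2 + 10*x + 25

The characteristic polynomial is χ_A(x) = (x + 5)^3, so the eigenvalues are known. The minimal polynomial is
  m_A(x) = Π_λ (x − λ)^{k_λ}
where k_λ is the size of the *largest* Jordan block for λ (equivalently, the smallest k with (A − λI)^k v = 0 for every generalised eigenvector v of λ).

  λ = -5: largest Jordan block has size 2, contributing (x + 5)^2

So m_A(x) = (x + 5)^2 = x^2 + 10*x + 25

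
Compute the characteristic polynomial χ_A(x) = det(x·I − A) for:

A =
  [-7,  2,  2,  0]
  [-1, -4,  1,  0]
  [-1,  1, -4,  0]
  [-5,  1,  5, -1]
x^4 + 16*x^3 + 90*x^2 + 200*x + 125

Expanding det(x·I − A) (e.g. by cofactor expansion or by noting that A is similar to its Jordan form J, which has the same characteristic polynomial as A) gives
  χ_A(x) = x^4 + 16*x^3 + 90*x^2 + 200*x + 125
which factors as (x + 1)*(x + 5)^3. The eigenvalues (with algebraic multiplicities) are λ = -5 with multiplicity 3, λ = -1 with multiplicity 1.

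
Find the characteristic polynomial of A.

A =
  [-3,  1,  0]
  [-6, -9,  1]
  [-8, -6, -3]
x^3 + 15*x^2 + 75*x + 125

Expanding det(x·I − A) (e.g. by cofactor expansion or by noting that A is similar to its Jordan form J, which has the same characteristic polynomial as A) gives
  χ_A(x) = x^3 + 15*x^2 + 75*x + 125
which factors as (x + 5)^3. The eigenvalues (with algebraic multiplicities) are λ = -5 with multiplicity 3.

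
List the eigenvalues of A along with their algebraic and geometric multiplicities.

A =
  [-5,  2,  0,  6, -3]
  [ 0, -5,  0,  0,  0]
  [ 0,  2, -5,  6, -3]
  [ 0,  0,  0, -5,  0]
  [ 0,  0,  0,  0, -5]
λ = -5: alg = 5, geom = 4

Step 1 — factor the characteristic polynomial to read off the algebraic multiplicities:
  χ_A(x) = (x + 5)^5

Step 2 — compute geometric multiplicities via the rank-nullity identity g(λ) = n − rank(A − λI):
  rank(A − (-5)·I) = 1, so dim ker(A − (-5)·I) = n − 1 = 4

Summary:
  λ = -5: algebraic multiplicity = 5, geometric multiplicity = 4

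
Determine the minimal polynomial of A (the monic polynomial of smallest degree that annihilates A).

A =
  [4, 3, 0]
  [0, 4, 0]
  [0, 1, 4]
x^2 - 8*x + 16

The characteristic polynomial is χ_A(x) = (x - 4)^3, so the eigenvalues are known. The minimal polynomial is
  m_A(x) = Π_λ (x − λ)^{k_λ}
where k_λ is the size of the *largest* Jordan block for λ (equivalently, the smallest k with (A − λI)^k v = 0 for every generalised eigenvector v of λ).

  λ = 4: largest Jordan block has size 2, contributing (x − 4)^2

So m_A(x) = (x - 4)^2 = x^2 - 8*x + 16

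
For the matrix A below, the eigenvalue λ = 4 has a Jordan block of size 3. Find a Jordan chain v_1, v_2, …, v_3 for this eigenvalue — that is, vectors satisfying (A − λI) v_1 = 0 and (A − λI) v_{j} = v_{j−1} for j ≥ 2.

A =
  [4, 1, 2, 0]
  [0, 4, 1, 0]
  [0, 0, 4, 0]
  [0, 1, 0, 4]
A Jordan chain for λ = 4 of length 3:
v_1 = (1, 0, 0, 1)ᵀ
v_2 = (2, 1, 0, 0)ᵀ
v_3 = (0, 0, 1, 0)ᵀ

Let N = A − (4)·I. We want v_3 with N^3 v_3 = 0 but N^2 v_3 ≠ 0; then v_{j-1} := N · v_j for j = 3, …, 2.

Pick v_3 = (0, 0, 1, 0)ᵀ.
Then v_2 = N · v_3 = (2, 1, 0, 0)ᵀ.
Then v_1 = N · v_2 = (1, 0, 0, 1)ᵀ.

Sanity check: (A − (4)·I) v_1 = (0, 0, 0, 0)ᵀ = 0. ✓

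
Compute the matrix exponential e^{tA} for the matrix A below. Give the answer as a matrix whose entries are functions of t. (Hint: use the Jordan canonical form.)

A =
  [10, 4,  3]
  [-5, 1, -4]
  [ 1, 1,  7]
e^{tA} =
  [-t^2*exp(6*t)/2 + 4*t*exp(6*t) + exp(6*t), -t^2*exp(6*t)/2 + 4*t*exp(6*t), -t^2*exp(6*t)/2 + 3*t*exp(6*t)]
  [t^2*exp(6*t)/2 - 5*t*exp(6*t), t^2*exp(6*t)/2 - 5*t*exp(6*t) + exp(6*t), t^2*exp(6*t)/2 - 4*t*exp(6*t)]
  [t*exp(6*t), t*exp(6*t), t*exp(6*t) + exp(6*t)]

Strategy: write A = P · J · P⁻¹ where J is a Jordan canonical form, so e^{tA} = P · e^{tJ} · P⁻¹, and e^{tJ} can be computed block-by-block.

A has Jordan form
J =
  [6, 1, 0]
  [0, 6, 1]
  [0, 0, 6]
(up to reordering of blocks).

Per-block formulas:
  For a 3×3 Jordan block J_3(6): exp(t · J_3(6)) = e^(6t)·(I + t·N + (t^2/2)·N^2), where N is the 3×3 nilpotent shift.

After assembling e^{tJ} and conjugating by P, we get:

e^{tA} =
  [-t^2*exp(6*t)/2 + 4*t*exp(6*t) + exp(6*t), -t^2*exp(6*t)/2 + 4*t*exp(6*t), -t^2*exp(6*t)/2 + 3*t*exp(6*t)]
  [t^2*exp(6*t)/2 - 5*t*exp(6*t), t^2*exp(6*t)/2 - 5*t*exp(6*t) + exp(6*t), t^2*exp(6*t)/2 - 4*t*exp(6*t)]
  [t*exp(6*t), t*exp(6*t), t*exp(6*t) + exp(6*t)]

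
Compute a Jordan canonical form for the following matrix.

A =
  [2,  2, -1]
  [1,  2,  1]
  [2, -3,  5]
J_3(3)

The characteristic polynomial is
  det(x·I − A) = x^3 - 9*x^2 + 27*x - 27 = (x - 3)^3

Eigenvalues and multiplicities (the geometric multiplicity of λ is n − rank(A − λI), which equals the number of Jordan blocks for λ):
  λ = 3: algebraic multiplicity = 3, geometric multiplicity = 1

Determining the block sizes for each eigenvalue:
  λ = 3: one block (gm = 1), so the single block has size am = 3 → block sizes [3]

Assembling the blocks gives a Jordan form
J =
  [3, 1, 0]
  [0, 3, 1]
  [0, 0, 3]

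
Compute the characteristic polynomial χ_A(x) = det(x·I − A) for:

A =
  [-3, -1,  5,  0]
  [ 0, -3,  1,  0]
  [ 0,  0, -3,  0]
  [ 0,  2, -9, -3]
x^4 + 12*x^3 + 54*x^2 + 108*x + 81

Expanding det(x·I − A) (e.g. by cofactor expansion or by noting that A is similar to its Jordan form J, which has the same characteristic polynomial as A) gives
  χ_A(x) = x^4 + 12*x^3 + 54*x^2 + 108*x + 81
which factors as (x + 3)^4. The eigenvalues (with algebraic multiplicities) are λ = -3 with multiplicity 4.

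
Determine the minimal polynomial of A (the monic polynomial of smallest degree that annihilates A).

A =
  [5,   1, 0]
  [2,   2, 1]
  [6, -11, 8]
x^3 - 15*x^2 + 75*x - 125

The characteristic polynomial is χ_A(x) = (x - 5)^3, so the eigenvalues are known. The minimal polynomial is
  m_A(x) = Π_λ (x − λ)^{k_λ}
where k_λ is the size of the *largest* Jordan block for λ (equivalently, the smallest k with (A − λI)^k v = 0 for every generalised eigenvector v of λ).

  λ = 5: largest Jordan block has size 3, contributing (x − 5)^3

So m_A(x) = (x - 5)^3 = x^3 - 15*x^2 + 75*x - 125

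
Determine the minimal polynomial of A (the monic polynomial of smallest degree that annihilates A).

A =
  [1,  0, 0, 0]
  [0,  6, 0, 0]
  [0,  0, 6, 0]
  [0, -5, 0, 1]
x^2 - 7*x + 6

The characteristic polynomial is χ_A(x) = (x - 6)^2*(x - 1)^2, so the eigenvalues are known. The minimal polynomial is
  m_A(x) = Π_λ (x − λ)^{k_λ}
where k_λ is the size of the *largest* Jordan block for λ (equivalently, the smallest k with (A − λI)^k v = 0 for every generalised eigenvector v of λ).

  λ = 1: largest Jordan block has size 1, contributing (x − 1)
  λ = 6: largest Jordan block has size 1, contributing (x − 6)

So m_A(x) = (x - 6)*(x - 1) = x^2 - 7*x + 6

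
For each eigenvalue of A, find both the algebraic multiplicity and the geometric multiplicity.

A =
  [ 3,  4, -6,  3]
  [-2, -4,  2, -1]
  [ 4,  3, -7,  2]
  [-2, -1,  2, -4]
λ = -3: alg = 4, geom = 2

Step 1 — factor the characteristic polynomial to read off the algebraic multiplicities:
  χ_A(x) = (x + 3)^4

Step 2 — compute geometric multiplicities via the rank-nullity identity g(λ) = n − rank(A − λI):
  rank(A − (-3)·I) = 2, so dim ker(A − (-3)·I) = n − 2 = 2

Summary:
  λ = -3: algebraic multiplicity = 4, geometric multiplicity = 2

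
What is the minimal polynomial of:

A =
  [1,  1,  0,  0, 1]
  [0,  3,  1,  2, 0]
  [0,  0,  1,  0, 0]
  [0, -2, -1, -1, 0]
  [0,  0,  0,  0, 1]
x^3 - 3*x^2 + 3*x - 1

The characteristic polynomial is χ_A(x) = (x - 1)^5, so the eigenvalues are known. The minimal polynomial is
  m_A(x) = Π_λ (x − λ)^{k_λ}
where k_λ is the size of the *largest* Jordan block for λ (equivalently, the smallest k with (A − λI)^k v = 0 for every generalised eigenvector v of λ).

  λ = 1: largest Jordan block has size 3, contributing (x − 1)^3

So m_A(x) = (x - 1)^3 = x^3 - 3*x^2 + 3*x - 1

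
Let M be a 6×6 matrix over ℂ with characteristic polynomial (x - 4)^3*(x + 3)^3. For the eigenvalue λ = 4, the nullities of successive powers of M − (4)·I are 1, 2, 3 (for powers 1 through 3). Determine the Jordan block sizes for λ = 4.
Block sizes for λ = 4: [3]

From the dimensions of kernels of powers, the number of Jordan blocks of size at least j is d_j − d_{j−1} where d_j = dim ker(N^j) (with d_0 = 0). Computing the differences gives [1, 1, 1].
The number of blocks of size exactly k is (#blocks of size ≥ k) − (#blocks of size ≥ k + 1), so the partition is: 1 block(s) of size 3.
In nonincreasing order the block sizes are [3].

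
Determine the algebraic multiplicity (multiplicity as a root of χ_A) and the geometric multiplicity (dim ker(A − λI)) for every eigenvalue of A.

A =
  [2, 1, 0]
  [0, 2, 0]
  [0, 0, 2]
λ = 2: alg = 3, geom = 2

Step 1 — factor the characteristic polynomial to read off the algebraic multiplicities:
  χ_A(x) = (x - 2)^3

Step 2 — compute geometric multiplicities via the rank-nullity identity g(λ) = n − rank(A − λI):
  rank(A − (2)·I) = 1, so dim ker(A − (2)·I) = n − 1 = 2

Summary:
  λ = 2: algebraic multiplicity = 3, geometric multiplicity = 2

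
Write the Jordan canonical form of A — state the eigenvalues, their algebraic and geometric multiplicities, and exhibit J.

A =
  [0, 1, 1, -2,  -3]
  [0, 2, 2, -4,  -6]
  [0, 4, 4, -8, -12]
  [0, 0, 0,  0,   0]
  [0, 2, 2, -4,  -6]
J_2(0) ⊕ J_1(0) ⊕ J_1(0) ⊕ J_1(0)

The characteristic polynomial is
  det(x·I − A) = x^5

Eigenvalues and multiplicities (the geometric multiplicity of λ is n − rank(A − λI), which equals the number of Jordan blocks for λ):
  λ = 0: algebraic multiplicity = 5, geometric multiplicity = 4

Determining the block sizes for each eigenvalue:
  λ = 0: 4 blocks summing to 5 forces exactly one block of size 2 and the rest size 1 → block sizes [2, 1, 1, 1]

Assembling the blocks gives a Jordan form
J =
  [0, 1, 0, 0, 0]
  [0, 0, 0, 0, 0]
  [0, 0, 0, 0, 0]
  [0, 0, 0, 0, 0]
  [0, 0, 0, 0, 0]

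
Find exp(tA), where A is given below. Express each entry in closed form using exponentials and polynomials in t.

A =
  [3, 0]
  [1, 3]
e^{tA} =
  [exp(3*t), 0]
  [t*exp(3*t), exp(3*t)]

Strategy: write A = P · J · P⁻¹ where J is a Jordan canonical form, so e^{tA} = P · e^{tJ} · P⁻¹, and e^{tJ} can be computed block-by-block.

A has Jordan form
J =
  [3, 1]
  [0, 3]
(up to reordering of blocks).

Per-block formulas:
  For a 2×2 Jordan block J_2(3): exp(t · J_2(3)) = e^(3t)·(I + t·N), where N is the 2×2 nilpotent shift.

After assembling e^{tJ} and conjugating by P, we get:

e^{tA} =
  [exp(3*t), 0]
  [t*exp(3*t), exp(3*t)]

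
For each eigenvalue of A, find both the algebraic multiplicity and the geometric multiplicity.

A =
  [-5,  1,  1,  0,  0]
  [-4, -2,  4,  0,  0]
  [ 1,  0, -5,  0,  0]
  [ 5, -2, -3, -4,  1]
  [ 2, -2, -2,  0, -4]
λ = -4: alg = 5, geom = 2

Step 1 — factor the characteristic polynomial to read off the algebraic multiplicities:
  χ_A(x) = (x + 4)^5

Step 2 — compute geometric multiplicities via the rank-nullity identity g(λ) = n − rank(A − λI):
  rank(A − (-4)·I) = 3, so dim ker(A − (-4)·I) = n − 3 = 2

Summary:
  λ = -4: algebraic multiplicity = 5, geometric multiplicity = 2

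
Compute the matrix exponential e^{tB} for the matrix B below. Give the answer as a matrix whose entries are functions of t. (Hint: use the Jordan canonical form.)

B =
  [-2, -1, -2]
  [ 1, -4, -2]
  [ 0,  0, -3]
e^{tB} =
  [t*exp(-3*t) + exp(-3*t), -t*exp(-3*t), -2*t*exp(-3*t)]
  [t*exp(-3*t), -t*exp(-3*t) + exp(-3*t), -2*t*exp(-3*t)]
  [0, 0, exp(-3*t)]

Strategy: write B = P · J · P⁻¹ where J is a Jordan canonical form, so e^{tB} = P · e^{tJ} · P⁻¹, and e^{tJ} can be computed block-by-block.

B has Jordan form
J =
  [-3,  1,  0]
  [ 0, -3,  0]
  [ 0,  0, -3]
(up to reordering of blocks).

Per-block formulas:
  For a 1×1 block at λ = -3: exp(t · [-3]) = [e^(-3t)].
  For a 2×2 Jordan block J_2(-3): exp(t · J_2(-3)) = e^(-3t)·(I + t·N), where N is the 2×2 nilpotent shift.

After assembling e^{tJ} and conjugating by P, we get:

e^{tB} =
  [t*exp(-3*t) + exp(-3*t), -t*exp(-3*t), -2*t*exp(-3*t)]
  [t*exp(-3*t), -t*exp(-3*t) + exp(-3*t), -2*t*exp(-3*t)]
  [0, 0, exp(-3*t)]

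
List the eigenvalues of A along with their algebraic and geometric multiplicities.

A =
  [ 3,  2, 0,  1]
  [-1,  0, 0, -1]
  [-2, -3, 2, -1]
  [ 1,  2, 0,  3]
λ = 2: alg = 4, geom = 2

Step 1 — factor the characteristic polynomial to read off the algebraic multiplicities:
  χ_A(x) = (x - 2)^4

Step 2 — compute geometric multiplicities via the rank-nullity identity g(λ) = n − rank(A − λI):
  rank(A − (2)·I) = 2, so dim ker(A − (2)·I) = n − 2 = 2

Summary:
  λ = 2: algebraic multiplicity = 4, geometric multiplicity = 2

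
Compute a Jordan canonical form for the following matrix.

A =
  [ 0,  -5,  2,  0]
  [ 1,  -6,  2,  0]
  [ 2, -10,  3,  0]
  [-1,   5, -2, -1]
J_2(-1) ⊕ J_1(-1) ⊕ J_1(-1)

The characteristic polynomial is
  det(x·I − A) = x^4 + 4*x^3 + 6*x^2 + 4*x + 1 = (x + 1)^4

Eigenvalues and multiplicities (the geometric multiplicity of λ is n − rank(A − λI), which equals the number of Jordan blocks for λ):
  λ = -1: algebraic multiplicity = 4, geometric multiplicity = 3

Determining the block sizes for each eigenvalue:
  λ = -1: 3 blocks summing to 4 forces exactly one block of size 2 and the rest size 1 → block sizes [2, 1, 1]

Assembling the blocks gives a Jordan form
J =
  [-1,  1,  0,  0]
  [ 0, -1,  0,  0]
  [ 0,  0, -1,  0]
  [ 0,  0,  0, -1]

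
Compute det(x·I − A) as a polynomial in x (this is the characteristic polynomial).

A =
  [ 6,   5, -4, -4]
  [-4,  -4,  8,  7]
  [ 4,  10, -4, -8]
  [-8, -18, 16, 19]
x^4 - 17*x^3 + 108*x^2 - 304*x + 320

Expanding det(x·I − A) (e.g. by cofactor expansion or by noting that A is similar to its Jordan form J, which has the same characteristic polynomial as A) gives
  χ_A(x) = x^4 - 17*x^3 + 108*x^2 - 304*x + 320
which factors as (x - 5)*(x - 4)^3. The eigenvalues (with algebraic multiplicities) are λ = 4 with multiplicity 3, λ = 5 with multiplicity 1.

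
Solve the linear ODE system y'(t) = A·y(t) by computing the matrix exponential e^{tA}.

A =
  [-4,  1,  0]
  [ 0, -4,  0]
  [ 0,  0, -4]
e^{tA} =
  [exp(-4*t), t*exp(-4*t), 0]
  [0, exp(-4*t), 0]
  [0, 0, exp(-4*t)]

Strategy: write A = P · J · P⁻¹ where J is a Jordan canonical form, so e^{tA} = P · e^{tJ} · P⁻¹, and e^{tJ} can be computed block-by-block.

A has Jordan form
J =
  [-4,  1,  0]
  [ 0, -4,  0]
  [ 0,  0, -4]
(up to reordering of blocks).

Per-block formulas:
  For a 2×2 Jordan block J_2(-4): exp(t · J_2(-4)) = e^(-4t)·(I + t·N), where N is the 2×2 nilpotent shift.
  For a 1×1 block at λ = -4: exp(t · [-4]) = [e^(-4t)].

After assembling e^{tJ} and conjugating by P, we get:

e^{tA} =
  [exp(-4*t), t*exp(-4*t), 0]
  [0, exp(-4*t), 0]
  [0, 0, exp(-4*t)]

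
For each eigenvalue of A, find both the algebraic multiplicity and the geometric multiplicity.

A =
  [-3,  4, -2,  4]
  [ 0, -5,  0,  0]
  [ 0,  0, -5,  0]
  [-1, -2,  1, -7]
λ = -5: alg = 4, geom = 3

Step 1 — factor the characteristic polynomial to read off the algebraic multiplicities:
  χ_A(x) = (x + 5)^4

Step 2 — compute geometric multiplicities via the rank-nullity identity g(λ) = n − rank(A − λI):
  rank(A − (-5)·I) = 1, so dim ker(A − (-5)·I) = n − 1 = 3

Summary:
  λ = -5: algebraic multiplicity = 4, geometric multiplicity = 3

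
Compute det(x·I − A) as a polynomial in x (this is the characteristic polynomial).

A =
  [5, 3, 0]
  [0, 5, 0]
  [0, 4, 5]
x^3 - 15*x^2 + 75*x - 125

Expanding det(x·I − A) (e.g. by cofactor expansion or by noting that A is similar to its Jordan form J, which has the same characteristic polynomial as A) gives
  χ_A(x) = x^3 - 15*x^2 + 75*x - 125
which factors as (x - 5)^3. The eigenvalues (with algebraic multiplicities) are λ = 5 with multiplicity 3.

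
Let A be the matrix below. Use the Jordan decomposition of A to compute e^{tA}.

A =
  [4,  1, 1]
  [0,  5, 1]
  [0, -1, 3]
e^{tA} =
  [exp(4*t), t*exp(4*t), t*exp(4*t)]
  [0, t*exp(4*t) + exp(4*t), t*exp(4*t)]
  [0, -t*exp(4*t), -t*exp(4*t) + exp(4*t)]

Strategy: write A = P · J · P⁻¹ where J is a Jordan canonical form, so e^{tA} = P · e^{tJ} · P⁻¹, and e^{tJ} can be computed block-by-block.

A has Jordan form
J =
  [4, 1, 0]
  [0, 4, 0]
  [0, 0, 4]
(up to reordering of blocks).

Per-block formulas:
  For a 2×2 Jordan block J_2(4): exp(t · J_2(4)) = e^(4t)·(I + t·N), where N is the 2×2 nilpotent shift.
  For a 1×1 block at λ = 4: exp(t · [4]) = [e^(4t)].

After assembling e^{tJ} and conjugating by P, we get:

e^{tA} =
  [exp(4*t), t*exp(4*t), t*exp(4*t)]
  [0, t*exp(4*t) + exp(4*t), t*exp(4*t)]
  [0, -t*exp(4*t), -t*exp(4*t) + exp(4*t)]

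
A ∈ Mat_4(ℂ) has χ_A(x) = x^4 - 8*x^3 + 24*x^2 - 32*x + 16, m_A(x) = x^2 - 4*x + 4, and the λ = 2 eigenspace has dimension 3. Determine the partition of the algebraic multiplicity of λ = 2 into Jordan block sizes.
Block sizes for λ = 2: [2, 1, 1]

Step 1 — from the characteristic polynomial, algebraic multiplicity of λ = 2 is 4. From dim ker(A − (2)·I) = 3, there are exactly 3 Jordan blocks for λ = 2.
Step 2 — from the minimal polynomial, the factor (x − 2)^2 tells us the largest block for λ = 2 has size 2.
Step 3 — with total size 4, 3 blocks, and largest block 2, the block sizes (in nonincreasing order) are [2, 1, 1].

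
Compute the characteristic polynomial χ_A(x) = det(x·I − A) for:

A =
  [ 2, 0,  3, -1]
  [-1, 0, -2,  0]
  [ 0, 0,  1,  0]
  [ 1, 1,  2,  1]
x^4 - 4*x^3 + 6*x^2 - 4*x + 1

Expanding det(x·I − A) (e.g. by cofactor expansion or by noting that A is similar to its Jordan form J, which has the same characteristic polynomial as A) gives
  χ_A(x) = x^4 - 4*x^3 + 6*x^2 - 4*x + 1
which factors as (x - 1)^4. The eigenvalues (with algebraic multiplicities) are λ = 1 with multiplicity 4.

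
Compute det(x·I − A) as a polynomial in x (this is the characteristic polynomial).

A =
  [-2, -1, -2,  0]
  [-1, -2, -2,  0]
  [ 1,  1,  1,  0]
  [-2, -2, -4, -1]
x^4 + 4*x^3 + 6*x^2 + 4*x + 1

Expanding det(x·I − A) (e.g. by cofactor expansion or by noting that A is similar to its Jordan form J, which has the same characteristic polynomial as A) gives
  χ_A(x) = x^4 + 4*x^3 + 6*x^2 + 4*x + 1
which factors as (x + 1)^4. The eigenvalues (with algebraic multiplicities) are λ = -1 with multiplicity 4.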